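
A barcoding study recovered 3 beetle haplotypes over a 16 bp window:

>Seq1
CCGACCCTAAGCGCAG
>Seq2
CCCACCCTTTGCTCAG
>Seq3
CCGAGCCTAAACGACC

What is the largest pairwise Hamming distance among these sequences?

9

Pairwise Hamming distances:
  Seq1 vs Seq2: 4
  Seq1 vs Seq3: 5
  Seq2 vs Seq3: 9
The largest is 9, between Seq2 and Seq3.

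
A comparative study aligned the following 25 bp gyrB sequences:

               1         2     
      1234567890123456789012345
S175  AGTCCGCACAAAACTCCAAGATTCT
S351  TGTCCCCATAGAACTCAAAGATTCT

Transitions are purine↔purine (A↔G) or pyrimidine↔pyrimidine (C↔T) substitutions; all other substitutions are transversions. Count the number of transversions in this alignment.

Mismatches occur at site 1 (A→T, transversion), site 6 (G→C, transversion), site 9 (C→T, transition), site 11 (A→G, transition), site 17 (C→A, transversion).
Of the 5 differences, 2 transitions and 3 transversions, so the answer is 3.

3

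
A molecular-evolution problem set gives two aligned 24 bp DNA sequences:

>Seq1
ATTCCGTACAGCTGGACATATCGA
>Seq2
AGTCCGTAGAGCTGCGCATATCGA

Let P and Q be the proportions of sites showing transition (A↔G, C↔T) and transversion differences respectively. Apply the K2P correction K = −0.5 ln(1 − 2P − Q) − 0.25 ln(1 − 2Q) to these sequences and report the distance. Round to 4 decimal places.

The sequences differ at positions 2 (T/G, transversion), 9 (C/G, transversion), 15 (G/C, transversion), 16 (A/G, transition).
Of the 4 differences, 1 transition and 3 transversions over 24 sites: P = 1/24 = 0.041667, Q = 3/24 = 0.125000.
d = −0.5·ln(0.791666) − 0.25·ln(0.750000) = −0.5·(-0.233616) − 0.25·(-0.287682) = 0.1887.

0.1887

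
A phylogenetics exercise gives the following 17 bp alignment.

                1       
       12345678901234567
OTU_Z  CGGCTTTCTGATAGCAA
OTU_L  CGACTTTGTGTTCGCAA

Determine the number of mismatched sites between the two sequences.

Mismatches occur at site 3 (G→A), site 8 (C→G), site 11 (A→T), site 13 (A→C).
That gives 4 mismatches out of 17 aligned sites, so the Hamming distance is 4.

4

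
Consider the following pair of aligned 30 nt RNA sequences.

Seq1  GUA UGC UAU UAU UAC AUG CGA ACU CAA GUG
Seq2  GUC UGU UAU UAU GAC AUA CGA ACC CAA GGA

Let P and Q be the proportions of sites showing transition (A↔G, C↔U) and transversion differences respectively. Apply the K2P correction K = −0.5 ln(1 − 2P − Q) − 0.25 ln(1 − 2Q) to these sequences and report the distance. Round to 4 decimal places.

The sequences differ at positions 3 (A/C, transversion), 6 (C/U, transition), 13 (U/G, transversion), 18 (G/A, transition), 24 (U/C, transition), 29 (U/G, transversion), 30 (G/A, transition).
Of the 7 differences, 4 transitions and 3 transversions over 30 sites: P = 4/30 = 0.133333, Q = 3/30 = 0.100000.
d = −0.5·ln(0.633334) − 0.25·ln(0.800000) = −0.5·(-0.456757) − 0.25·(-0.223144) = 0.2842.

0.2842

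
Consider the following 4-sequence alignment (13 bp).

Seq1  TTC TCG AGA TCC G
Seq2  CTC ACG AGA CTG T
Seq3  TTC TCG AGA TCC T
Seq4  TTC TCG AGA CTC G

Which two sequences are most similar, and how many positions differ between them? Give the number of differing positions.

1

Pairwise Hamming distances:
  Seq1 vs Seq2: 6
  Seq1 vs Seq3: 1
  Seq1 vs Seq4: 2
  Seq2 vs Seq3: 5
  Seq2 vs Seq4: 4
  Seq3 vs Seq4: 3
The smallest is 1, between Seq1 and Seq3.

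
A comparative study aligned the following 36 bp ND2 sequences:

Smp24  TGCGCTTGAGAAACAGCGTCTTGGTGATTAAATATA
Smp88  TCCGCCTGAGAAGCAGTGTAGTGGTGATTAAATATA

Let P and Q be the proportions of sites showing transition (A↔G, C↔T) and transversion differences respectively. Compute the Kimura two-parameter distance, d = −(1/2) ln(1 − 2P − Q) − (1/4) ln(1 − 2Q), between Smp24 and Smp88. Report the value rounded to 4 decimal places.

0.1894

The sequences differ at positions 2 (G/C, transversion), 6 (T/C, transition), 13 (A/G, transition), 17 (C/T, transition), 20 (C/A, transversion), 21 (T/G, transversion).
Of the 6 differences, 3 transitions and 3 transversions over 36 sites: P = 3/36 = 0.083333, Q = 3/36 = 0.083333.
d = −0.5·ln(0.750001) − 0.25·ln(0.833334) = −0.5·(-0.287681) − 0.25·(-0.182321) = 0.1894.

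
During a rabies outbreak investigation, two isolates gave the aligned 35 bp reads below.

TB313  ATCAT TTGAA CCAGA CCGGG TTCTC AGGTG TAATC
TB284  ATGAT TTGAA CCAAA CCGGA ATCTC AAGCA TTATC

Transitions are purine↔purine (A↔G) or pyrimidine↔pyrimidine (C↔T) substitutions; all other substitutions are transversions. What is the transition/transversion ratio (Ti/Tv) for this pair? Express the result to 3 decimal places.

1.667

Differing sites — 3:C/G (Tv); 14:G/A (Ti); 20:G/A (Ti); 21:T/A (Tv); 27:G/A (Ti); 29:T/C (Ti); 30:G/A (Ti); 32:A/T (Tv).
Of the 8 differences, 5 transitions and 3 transversions, so Ti/Tv = 5/3 = 1.667.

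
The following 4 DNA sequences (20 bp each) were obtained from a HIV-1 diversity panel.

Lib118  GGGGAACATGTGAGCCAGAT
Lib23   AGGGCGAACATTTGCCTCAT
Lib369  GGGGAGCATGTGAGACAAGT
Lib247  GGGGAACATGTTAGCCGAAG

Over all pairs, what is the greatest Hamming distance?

11

Pairwise Hamming distances:
  Lib118 vs Lib23: 10
  Lib118 vs Lib369: 4
  Lib118 vs Lib247: 4
  Lib23 vs Lib369: 11
  Lib23 vs Lib247: 10
  Lib369 vs Lib247: 6
The largest is 11, between Lib23 and Lib369.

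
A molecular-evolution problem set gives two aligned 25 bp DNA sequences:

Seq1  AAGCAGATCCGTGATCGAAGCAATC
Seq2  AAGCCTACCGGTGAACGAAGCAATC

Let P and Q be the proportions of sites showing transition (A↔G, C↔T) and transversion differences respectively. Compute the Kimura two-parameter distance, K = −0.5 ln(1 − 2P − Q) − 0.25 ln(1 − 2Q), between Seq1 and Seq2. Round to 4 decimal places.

The sequences differ at positions 5 (A/C, transversion), 6 (G/T, transversion), 8 (T/C, transition), 10 (C/G, transversion), 15 (T/A, transversion).
Of the 5 differences, 1 transition and 4 transversions over 25 sites: P = 1/25 = 0.040000, Q = 4/25 = 0.160000.
d = −0.5·ln(0.760000) − 0.25·ln(0.680000) = −0.5·(-0.274437) − 0.25·(-0.385662) = 0.2336.

0.2336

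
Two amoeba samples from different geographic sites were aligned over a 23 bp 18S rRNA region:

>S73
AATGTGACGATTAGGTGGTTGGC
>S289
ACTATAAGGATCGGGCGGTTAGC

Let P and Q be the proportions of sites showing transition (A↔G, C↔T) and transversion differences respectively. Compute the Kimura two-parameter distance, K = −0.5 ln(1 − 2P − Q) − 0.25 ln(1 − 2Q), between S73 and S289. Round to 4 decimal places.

Mismatches occur at site 2 (A↔C, transversion), site 4 (G↔A, transition), site 6 (G↔A, transition), site 8 (C↔G, transversion), site 12 (T↔C, transition), site 13 (A↔G, transition), site 16 (T↔C, transition), site 21 (G↔A, transition).
Of the 8 differences, 6 transitions and 2 transversions over 23 sites: P = 6/23 = 0.260870, Q = 2/23 = 0.086957.
d = −0.5·ln(0.391303) − 0.25·ln(0.826086) = −0.5·(-0.938273) − 0.25·(-0.191056) = 0.5169.

0.5169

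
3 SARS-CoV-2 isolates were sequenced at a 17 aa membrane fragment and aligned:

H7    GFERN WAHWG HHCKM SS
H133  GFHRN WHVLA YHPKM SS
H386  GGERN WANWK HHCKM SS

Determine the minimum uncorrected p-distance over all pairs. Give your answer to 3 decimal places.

0.176

Pairwise Hamming distances:
  H7 vs H133: 7
  H7 vs H386: 3
  H133 vs H386: 8
The smallest is 3 mismatches, between H7 and H386; p = 3/17 = 0.176.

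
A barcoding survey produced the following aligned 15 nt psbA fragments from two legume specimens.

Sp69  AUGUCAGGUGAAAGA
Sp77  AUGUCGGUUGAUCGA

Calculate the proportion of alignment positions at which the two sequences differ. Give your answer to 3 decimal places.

0.267

The sequences differ at positions 6 (A/G), 8 (G/U), 12 (A/U), 13 (A/C).
There are 4 differences over 15 sites, so p = 4/15 = 0.267.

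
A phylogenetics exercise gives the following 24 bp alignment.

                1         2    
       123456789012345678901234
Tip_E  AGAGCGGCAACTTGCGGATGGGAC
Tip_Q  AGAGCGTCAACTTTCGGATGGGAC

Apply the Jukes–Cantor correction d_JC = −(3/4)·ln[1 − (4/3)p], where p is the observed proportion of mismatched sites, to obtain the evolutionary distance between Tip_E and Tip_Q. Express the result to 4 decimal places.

Mismatches occur at site 7 (G→T), site 14 (G→T).
p = 2/24 = 0.083333.
d = −0.75 · ln(1 − (4/3)·0.083333) = −0.75 · ln(0.888889) = −0.75 · (-0.117783) = 0.0883.

0.0883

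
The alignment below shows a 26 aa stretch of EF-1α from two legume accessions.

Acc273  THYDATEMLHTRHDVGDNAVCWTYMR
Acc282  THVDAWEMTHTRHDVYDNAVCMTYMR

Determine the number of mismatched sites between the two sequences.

5

Differing sites — 3:Y/V; 6:T/W; 9:L/T; 16:G/Y; 22:W/M.
That gives 5 mismatches out of 26 aligned sites, so the Hamming distance is 5.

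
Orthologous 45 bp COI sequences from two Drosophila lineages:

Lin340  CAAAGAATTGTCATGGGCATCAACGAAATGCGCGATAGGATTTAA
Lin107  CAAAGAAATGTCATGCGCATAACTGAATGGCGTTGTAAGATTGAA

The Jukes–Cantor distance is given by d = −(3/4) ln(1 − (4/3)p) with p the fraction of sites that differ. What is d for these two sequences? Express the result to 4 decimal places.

Differing sites — 8:T/A; 16:G/C; 21:C/A; 23:A/C; 24:C/T; 28:A/T; 29:T/G; 33:C/T; 34:G/T; 35:A/G; 38:G/A; 43:T/G.
p = 12/45 = 0.266667.
d = −0.75 · ln(1 − (4/3)·0.266667) = −0.75 · ln(0.644444) = −0.75 · (-0.439367) = 0.3295.

0.3295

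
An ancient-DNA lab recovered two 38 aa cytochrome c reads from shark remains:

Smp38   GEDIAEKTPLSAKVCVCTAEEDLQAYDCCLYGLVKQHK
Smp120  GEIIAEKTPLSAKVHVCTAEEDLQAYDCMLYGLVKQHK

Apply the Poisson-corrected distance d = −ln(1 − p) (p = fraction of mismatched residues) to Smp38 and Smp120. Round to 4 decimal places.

Differing sites — 3:D/I; 15:C/H; 29:C/M.
p = 3/38 = 0.078947.
d = −ln(1 − 0.078947) = −ln(0.921053) = 0.0822.

0.0822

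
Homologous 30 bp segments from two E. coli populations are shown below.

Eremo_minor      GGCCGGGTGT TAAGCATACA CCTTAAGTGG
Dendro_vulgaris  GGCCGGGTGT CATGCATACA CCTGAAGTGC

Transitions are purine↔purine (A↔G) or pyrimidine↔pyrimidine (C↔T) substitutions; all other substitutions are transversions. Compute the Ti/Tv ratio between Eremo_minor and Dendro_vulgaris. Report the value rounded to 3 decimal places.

The sequences differ at positions 11 (T/C, transition), 13 (A/T, transversion), 24 (T/G, transversion), 30 (G/C, transversion).
Of the 4 differences, 1 transition and 3 transversions, so Ti/Tv = 1/3 = 0.333.

0.333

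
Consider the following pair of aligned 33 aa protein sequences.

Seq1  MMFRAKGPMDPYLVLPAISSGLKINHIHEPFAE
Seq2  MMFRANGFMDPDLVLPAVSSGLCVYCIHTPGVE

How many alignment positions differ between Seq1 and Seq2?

Differing sites — 6:K/N; 8:P/F; 12:Y/D; 18:I/V; 23:K/C; 24:I/V; 25:N/Y; 26:H/C; 29:E/T; 31:F/G; 32:A/V.
That gives 11 mismatches out of 33 aligned sites, so the Hamming distance is 11.

11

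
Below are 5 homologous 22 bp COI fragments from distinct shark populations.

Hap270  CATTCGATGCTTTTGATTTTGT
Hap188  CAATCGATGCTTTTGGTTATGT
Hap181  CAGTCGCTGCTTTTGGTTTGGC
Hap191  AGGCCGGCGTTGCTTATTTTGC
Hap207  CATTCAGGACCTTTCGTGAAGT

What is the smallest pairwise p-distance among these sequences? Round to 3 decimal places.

Pairwise Hamming distances:
  Hap270 vs Hap188: 3
  Hap270 vs Hap181: 5
  Hap270 vs Hap191: 11
  Hap270 vs Hap207: 10
  Hap188 vs Hap181: 5
  Hap188 vs Hap191: 13
  Hap188 vs Hap207: 9
  Hap181 vs Hap191: 11
  Hap181 vs Hap207: 11
  Hap191 vs Hap207: 17
The smallest is 3 mismatches, between Hap270 and Hap188; p = 3/22 = 0.136.

0.136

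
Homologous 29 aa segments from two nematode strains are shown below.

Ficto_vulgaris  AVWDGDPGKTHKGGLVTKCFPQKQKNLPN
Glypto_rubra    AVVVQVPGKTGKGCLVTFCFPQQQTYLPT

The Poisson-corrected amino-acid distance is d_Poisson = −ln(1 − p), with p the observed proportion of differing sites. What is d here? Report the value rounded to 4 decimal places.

The sequences differ at positions 3 (W/V), 4 (D/V), 5 (G/Q), 6 (D/V), 11 (H/G), 14 (G/C), 18 (K/F), 23 (K/Q), 25 (K/T), 26 (N/Y), 29 (N/T).
p = 11/29 = 0.379310.
d = −ln(1 − 0.379310) = −ln(0.620690) = 0.4769.

0.4769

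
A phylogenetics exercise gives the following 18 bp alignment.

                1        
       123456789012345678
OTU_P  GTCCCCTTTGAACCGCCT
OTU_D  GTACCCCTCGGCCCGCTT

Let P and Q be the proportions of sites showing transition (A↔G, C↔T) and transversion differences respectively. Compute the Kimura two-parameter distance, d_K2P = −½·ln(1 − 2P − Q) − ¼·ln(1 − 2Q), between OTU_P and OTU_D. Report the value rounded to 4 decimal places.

0.4683

Mismatches occur at site 3 (C→A, transversion), site 7 (T→C, transition), site 9 (T→C, transition), site 11 (A→G, transition), site 12 (A→C, transversion), site 17 (C→T, transition).
Of the 6 differences, 4 transitions and 2 transversions over 18 sites: P = 4/18 = 0.222222, Q = 2/18 = 0.111111.
d = −0.5·ln(0.444445) − 0.25·ln(0.777778) = −0.5·(-0.810929) − 0.25·(-0.251314) = 0.4683.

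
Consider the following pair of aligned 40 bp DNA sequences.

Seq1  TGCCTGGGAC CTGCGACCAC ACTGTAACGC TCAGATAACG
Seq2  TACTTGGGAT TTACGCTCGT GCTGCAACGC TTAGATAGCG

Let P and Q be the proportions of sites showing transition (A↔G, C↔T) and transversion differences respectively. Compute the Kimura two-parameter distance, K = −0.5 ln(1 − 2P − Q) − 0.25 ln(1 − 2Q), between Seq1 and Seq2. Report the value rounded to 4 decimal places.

Differing sites — 2:G/A (Ti); 4:C/T (Ti); 10:C/T (Ti); 11:C/T (Ti); 13:G/A (Ti); 16:A/C (Tv); 17:C/T (Ti); 19:A/G (Ti); 20:C/T (Ti); 21:A/G (Ti); 25:T/C (Ti); 32:C/T (Ti); 38:A/G (Ti).
Of the 13 differences, 12 transitions and 1 transversion over 40 sites: P = 12/40 = 0.300000, Q = 1/40 = 0.025000.
d = −0.5·ln(0.375000) − 0.25·ln(0.950000) = −0.5·(-0.980829) − 0.25·(-0.051293) = 0.5032.

0.5032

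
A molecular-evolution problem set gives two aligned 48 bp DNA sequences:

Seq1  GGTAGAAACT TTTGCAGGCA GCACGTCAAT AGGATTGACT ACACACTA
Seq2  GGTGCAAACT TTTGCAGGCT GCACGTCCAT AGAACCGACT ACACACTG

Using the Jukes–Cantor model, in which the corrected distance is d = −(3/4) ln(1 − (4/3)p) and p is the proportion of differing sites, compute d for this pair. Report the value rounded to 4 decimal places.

0.1885

Differing sites — 4:A/G; 5:G/C; 20:A/T; 28:A/C; 33:G/A; 35:T/C; 36:T/C; 48:A/G.
p = 8/48 = 0.166667.
d = −0.75 · ln(1 − (4/3)·0.166667) = −0.75 · ln(0.777777) = −0.75 · (-0.251315) = 0.1885.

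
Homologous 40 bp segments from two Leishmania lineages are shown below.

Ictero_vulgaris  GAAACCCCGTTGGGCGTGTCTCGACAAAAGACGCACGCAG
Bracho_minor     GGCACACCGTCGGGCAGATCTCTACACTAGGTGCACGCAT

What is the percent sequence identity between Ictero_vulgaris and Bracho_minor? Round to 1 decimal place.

67.5%

Differing sites — 2:A/G; 3:A/C; 6:C/A; 11:T/C; 16:G/A; 17:T/G; 18:G/A; 23:G/T; 27:A/C; 28:A/T; 31:A/G; 32:C/T; 40:G/T.
27 of the 40 sites match, so the percent identity is 27/40 × 100 = 67.5%.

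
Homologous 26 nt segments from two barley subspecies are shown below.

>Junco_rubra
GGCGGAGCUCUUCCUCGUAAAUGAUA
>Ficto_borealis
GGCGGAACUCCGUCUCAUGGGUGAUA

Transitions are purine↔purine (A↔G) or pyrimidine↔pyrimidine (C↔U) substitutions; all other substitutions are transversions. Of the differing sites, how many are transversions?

Differing sites — 7:G/A (Ti); 11:U/C (Ti); 12:U/G (Tv); 13:C/U (Ti); 17:G/A (Ti); 19:A/G (Ti); 20:A/G (Ti); 21:A/G (Ti).
Of the 8 differences, 7 transitions and 1 transversion, so the answer is 1.

1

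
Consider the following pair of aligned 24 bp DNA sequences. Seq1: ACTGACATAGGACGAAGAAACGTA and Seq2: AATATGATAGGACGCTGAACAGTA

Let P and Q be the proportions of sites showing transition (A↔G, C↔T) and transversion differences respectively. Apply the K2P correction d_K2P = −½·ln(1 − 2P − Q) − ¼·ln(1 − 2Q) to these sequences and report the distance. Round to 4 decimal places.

0.4539

Differing sites — 2:C/A (Tv); 4:G/A (Ti); 5:A/T (Tv); 6:C/G (Tv); 15:A/C (Tv); 16:A/T (Tv); 20:A/C (Tv); 21:C/A (Tv).
Of the 8 differences, 1 transition and 7 transversions over 24 sites: P = 1/24 = 0.041667, Q = 7/24 = 0.291667.
d = −0.5·ln(0.624999) − 0.25·ln(0.416666) = −0.5·(-0.470005) − 0.25·(-0.875470) = 0.4539.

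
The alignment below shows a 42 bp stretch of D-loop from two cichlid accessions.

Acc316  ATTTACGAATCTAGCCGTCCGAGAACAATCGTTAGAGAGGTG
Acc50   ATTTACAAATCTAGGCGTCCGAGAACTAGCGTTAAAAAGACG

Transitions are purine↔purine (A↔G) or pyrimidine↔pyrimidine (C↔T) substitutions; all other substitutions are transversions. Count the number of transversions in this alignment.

Differing sites — 7:G/A (Ti); 15:C/G (Tv); 27:A/T (Tv); 29:T/G (Tv); 35:G/A (Ti); 37:G/A (Ti); 40:G/A (Ti); 41:T/C (Ti).
Of the 8 differences, 5 transitions and 3 transversions, so the answer is 3.

3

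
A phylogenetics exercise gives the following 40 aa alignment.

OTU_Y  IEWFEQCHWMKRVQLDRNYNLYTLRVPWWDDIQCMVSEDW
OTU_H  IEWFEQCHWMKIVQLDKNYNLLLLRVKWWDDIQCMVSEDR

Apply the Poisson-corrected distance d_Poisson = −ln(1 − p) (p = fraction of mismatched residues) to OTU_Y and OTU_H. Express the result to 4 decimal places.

The sequences differ at positions 12 (R/I), 17 (R/K), 22 (Y/L), 23 (T/L), 27 (P/K), 40 (W/R).
p = 6/40 = 0.150000.
d = −ln(1 − 0.150000) = −ln(0.850000) = 0.1625.

0.1625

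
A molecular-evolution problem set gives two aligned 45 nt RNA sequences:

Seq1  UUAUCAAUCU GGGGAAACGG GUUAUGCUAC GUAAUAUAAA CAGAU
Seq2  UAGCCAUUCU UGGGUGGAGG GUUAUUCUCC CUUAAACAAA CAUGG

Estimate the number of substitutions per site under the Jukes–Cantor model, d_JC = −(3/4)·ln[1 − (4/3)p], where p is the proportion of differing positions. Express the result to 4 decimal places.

The sequences differ at positions 2 (U/A), 3 (A/G), 4 (U/C), 7 (A/U), 11 (G/U), 15 (A/U), 16 (A/G), 17 (A/G), 18 (C/A), 26 (G/U), 29 (A/C), 31 (G/C), 33 (A/U), 35 (U/A), 37 (U/C), 43 (G/U), 44 (A/G), 45 (U/G).
p = 18/45 = 0.400000.
d = −0.75 · ln(1 − (4/3)·0.400000) = −0.75 · ln(0.466667) = −0.75 · (-0.762139) = 0.5716.

0.5716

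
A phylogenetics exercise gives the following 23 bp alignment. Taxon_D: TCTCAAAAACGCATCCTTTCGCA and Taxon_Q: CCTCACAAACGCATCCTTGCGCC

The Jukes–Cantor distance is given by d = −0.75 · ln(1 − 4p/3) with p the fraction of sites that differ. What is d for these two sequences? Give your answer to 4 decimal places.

0.1979

Differing sites — 1:T/C; 6:A/C; 19:T/G; 23:A/C.
p = 4/23 = 0.173913.
d = −0.75 · ln(1 − (4/3)·0.173913) = −0.75 · ln(0.768116) = −0.75 · (-0.263815) = 0.1979.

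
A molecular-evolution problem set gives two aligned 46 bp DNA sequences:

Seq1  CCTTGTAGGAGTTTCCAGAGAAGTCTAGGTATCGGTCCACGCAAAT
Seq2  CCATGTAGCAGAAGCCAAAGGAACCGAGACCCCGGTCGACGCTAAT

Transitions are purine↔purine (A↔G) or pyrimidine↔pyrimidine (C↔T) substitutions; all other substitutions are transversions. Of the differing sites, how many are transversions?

9

The sequences differ at positions 3 (T/A, transversion), 9 (G/C, transversion), 12 (T/A, transversion), 13 (T/A, transversion), 14 (T/G, transversion), 18 (G/A, transition), 21 (A/G, transition), 23 (G/A, transition), 24 (T/C, transition), 26 (T/G, transversion), 29 (G/A, transition), 30 (T/C, transition), 31 (A/C, transversion), 32 (T/C, transition), 38 (C/G, transversion), 43 (A/T, transversion).
Of the 16 differences, 7 transitions and 9 transversions, so the answer is 9.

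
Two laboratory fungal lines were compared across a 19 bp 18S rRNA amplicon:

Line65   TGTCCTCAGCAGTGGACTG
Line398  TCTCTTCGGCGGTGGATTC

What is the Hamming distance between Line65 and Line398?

6

The sequences differ at positions 2 (G/C), 5 (C/T), 8 (A/G), 11 (A/G), 17 (C/T), 19 (G/C).
That gives 6 mismatches out of 19 aligned sites, so the Hamming distance is 6.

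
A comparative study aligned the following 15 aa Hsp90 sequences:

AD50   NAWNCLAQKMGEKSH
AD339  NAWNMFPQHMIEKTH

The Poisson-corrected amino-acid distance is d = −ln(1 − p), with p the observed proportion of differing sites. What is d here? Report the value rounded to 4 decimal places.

Mismatches occur at site 5 (C/M), site 6 (L/F), site 7 (A/P), site 9 (K/H), site 11 (G/I), site 14 (S/T).
p = 6/15 = 0.400000.
d = −ln(1 − 0.400000) = −ln(0.600000) = 0.5108.

0.5108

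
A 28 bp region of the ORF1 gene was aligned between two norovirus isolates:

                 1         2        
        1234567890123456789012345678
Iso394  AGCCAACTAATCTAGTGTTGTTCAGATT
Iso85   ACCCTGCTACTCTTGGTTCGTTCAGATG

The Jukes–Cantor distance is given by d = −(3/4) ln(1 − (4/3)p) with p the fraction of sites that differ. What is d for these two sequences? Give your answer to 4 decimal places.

Mismatches occur at site 2 (G/C), site 5 (A/T), site 6 (A/G), site 10 (A/C), site 14 (A/T), site 16 (T/G), site 17 (G/T), site 19 (T/C), site 28 (T/G).
p = 9/28 = 0.321429.
d = −0.75 · ln(1 − (4/3)·0.321429) = −0.75 · ln(0.571428) = −0.75 · (-0.559617) = 0.4197.

0.4197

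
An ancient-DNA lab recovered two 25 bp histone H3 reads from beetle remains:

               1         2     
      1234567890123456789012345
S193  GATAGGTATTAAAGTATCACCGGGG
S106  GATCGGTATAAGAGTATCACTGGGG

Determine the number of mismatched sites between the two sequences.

Differing sites — 4:A/C; 10:T/A; 12:A/G; 21:C/T.
That gives 4 mismatches out of 25 aligned sites, so the Hamming distance is 4.

4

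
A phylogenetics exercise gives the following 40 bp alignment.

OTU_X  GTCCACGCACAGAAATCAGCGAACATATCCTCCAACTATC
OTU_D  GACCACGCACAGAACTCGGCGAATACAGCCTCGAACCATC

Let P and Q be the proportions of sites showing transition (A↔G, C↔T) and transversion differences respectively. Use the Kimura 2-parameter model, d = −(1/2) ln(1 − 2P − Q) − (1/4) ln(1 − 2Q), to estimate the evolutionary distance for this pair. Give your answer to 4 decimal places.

0.2341

Differing sites — 2:T/A (Tv); 15:A/C (Tv); 18:A/G (Ti); 24:C/T (Ti); 26:T/C (Ti); 28:T/G (Tv); 33:C/G (Tv); 37:T/C (Ti).
Of the 8 differences, 4 transitions and 4 transversions over 40 sites: P = 4/40 = 0.100000, Q = 4/40 = 0.100000.
d = −0.5·ln(0.700000) − 0.25·ln(0.800000) = −0.5·(-0.356675) − 0.25·(-0.223144) = 0.2341.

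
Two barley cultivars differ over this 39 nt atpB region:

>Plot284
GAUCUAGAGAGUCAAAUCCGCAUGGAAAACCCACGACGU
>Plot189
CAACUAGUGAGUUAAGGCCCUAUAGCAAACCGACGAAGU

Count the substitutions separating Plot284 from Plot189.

12

The sequences differ at positions 1 (G/C), 3 (U/A), 8 (A/U), 13 (C/U), 16 (A/G), 17 (U/G), 20 (G/C), 21 (C/U), 24 (G/A), 26 (A/C), 32 (C/G), 37 (C/A).
That gives 12 mismatches out of 39 aligned sites, so the Hamming distance is 12.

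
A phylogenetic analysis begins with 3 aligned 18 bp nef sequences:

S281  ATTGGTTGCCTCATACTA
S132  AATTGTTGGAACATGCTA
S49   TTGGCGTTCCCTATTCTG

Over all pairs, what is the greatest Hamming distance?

13

Pairwise Hamming distances:
  S281 vs S132: 6
  S281 vs S49: 9
  S132 vs S49: 13
The largest is 13, between S132 and S49.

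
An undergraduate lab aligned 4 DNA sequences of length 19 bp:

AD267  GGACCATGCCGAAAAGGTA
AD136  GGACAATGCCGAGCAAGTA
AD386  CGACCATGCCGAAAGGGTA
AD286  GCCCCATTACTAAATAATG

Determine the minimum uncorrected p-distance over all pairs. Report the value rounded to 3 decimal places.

0.105

Pairwise Hamming distances:
  AD267 vs AD136: 4
  AD267 vs AD386: 2
  AD267 vs AD286: 9
  AD136 vs AD386: 6
  AD136 vs AD286: 11
  AD386 vs AD286: 10
The smallest is 2 mismatches, between AD267 and AD386; p = 2/19 = 0.105.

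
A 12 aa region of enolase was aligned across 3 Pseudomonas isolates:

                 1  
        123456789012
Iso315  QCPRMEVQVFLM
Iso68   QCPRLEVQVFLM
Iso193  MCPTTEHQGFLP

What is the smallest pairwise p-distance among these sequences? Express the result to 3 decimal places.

0.083

Pairwise Hamming distances:
  Iso315 vs Iso68: 1
  Iso315 vs Iso193: 6
  Iso68 vs Iso193: 6
The smallest is 1 mismatch, between Iso315 and Iso68; p = 1/12 = 0.083.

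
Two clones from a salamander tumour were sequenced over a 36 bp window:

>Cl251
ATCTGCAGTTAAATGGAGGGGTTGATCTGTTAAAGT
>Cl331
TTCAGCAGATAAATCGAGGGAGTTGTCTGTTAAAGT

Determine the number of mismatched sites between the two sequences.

8

The sequences differ at positions 1 (A/T), 4 (T/A), 9 (T/A), 15 (G/C), 21 (G/A), 22 (T/G), 24 (G/T), 25 (A/G).
That gives 8 mismatches out of 36 aligned sites, so the Hamming distance is 8.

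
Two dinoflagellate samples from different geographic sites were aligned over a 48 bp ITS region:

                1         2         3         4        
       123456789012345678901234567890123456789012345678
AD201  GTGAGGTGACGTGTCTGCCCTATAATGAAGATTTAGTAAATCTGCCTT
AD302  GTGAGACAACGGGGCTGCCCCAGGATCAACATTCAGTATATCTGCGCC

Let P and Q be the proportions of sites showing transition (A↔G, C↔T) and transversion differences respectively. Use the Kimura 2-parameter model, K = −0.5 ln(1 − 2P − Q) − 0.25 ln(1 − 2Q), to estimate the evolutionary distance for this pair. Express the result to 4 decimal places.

Differing sites — 6:G/A (Ti); 7:T/C (Ti); 8:G/A (Ti); 12:T/G (Tv); 14:T/G (Tv); 21:T/C (Ti); 23:T/G (Tv); 24:A/G (Ti); 27:G/C (Tv); 30:G/C (Tv); 34:T/C (Ti); 39:A/T (Tv); 46:C/G (Tv); 47:T/C (Ti); 48:T/C (Ti).
Of the 15 differences, 8 transitions and 7 transversions over 48 sites: P = 8/48 = 0.166667, Q = 7/48 = 0.145833.
d = −0.5·ln(0.520833) − 0.25·ln(0.708334) = −0.5·(-0.652326) − 0.25·(-0.344840) = 0.4124.

0.4124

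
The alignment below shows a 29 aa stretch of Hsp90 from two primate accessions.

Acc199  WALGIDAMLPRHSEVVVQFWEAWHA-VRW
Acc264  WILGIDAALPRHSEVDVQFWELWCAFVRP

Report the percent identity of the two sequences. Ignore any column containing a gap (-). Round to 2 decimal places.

Excluding the 1 gap column leaves 28 comparable sites.
The sequences differ at positions 2 (A/I), 8 (M/A), 16 (V/D), 22 (A/L), 24 (H/C), 29 (W/P).
22 of the 28 comparable sites match, so the percent identity is 22/28 × 100 = 78.57%.

78.57%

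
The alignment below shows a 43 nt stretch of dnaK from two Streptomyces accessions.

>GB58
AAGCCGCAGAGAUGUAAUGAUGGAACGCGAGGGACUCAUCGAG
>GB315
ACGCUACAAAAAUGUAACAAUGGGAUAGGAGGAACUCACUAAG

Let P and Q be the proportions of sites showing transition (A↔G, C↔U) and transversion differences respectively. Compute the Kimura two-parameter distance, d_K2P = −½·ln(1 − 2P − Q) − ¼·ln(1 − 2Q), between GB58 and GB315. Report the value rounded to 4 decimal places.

0.5510

Differing sites — 2:A/C (Tv); 5:C/U (Ti); 6:G/A (Ti); 9:G/A (Ti); 11:G/A (Ti); 18:U/C (Ti); 19:G/A (Ti); 24:A/G (Ti); 26:C/U (Ti); 27:G/A (Ti); 28:C/G (Tv); 33:G/A (Ti); 39:U/C (Ti); 40:C/U (Ti); 41:G/A (Ti).
Of the 15 differences, 13 transitions and 2 transversions over 43 sites: P = 13/43 = 0.302326, Q = 2/43 = 0.046512.
d = −0.5·ln(0.348836) − 0.25·ln(0.906976) = −0.5·(-1.053153) − 0.25·(-0.097639) = 0.5510.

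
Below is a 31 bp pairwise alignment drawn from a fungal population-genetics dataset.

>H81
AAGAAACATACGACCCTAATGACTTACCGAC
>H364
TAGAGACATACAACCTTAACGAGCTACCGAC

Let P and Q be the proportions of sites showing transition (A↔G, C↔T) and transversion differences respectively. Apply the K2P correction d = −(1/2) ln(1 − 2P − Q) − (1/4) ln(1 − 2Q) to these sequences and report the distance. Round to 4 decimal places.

0.2793

Differing sites — 1:A/T (Tv); 5:A/G (Ti); 12:G/A (Ti); 16:C/T (Ti); 20:T/C (Ti); 23:C/G (Tv); 24:T/C (Ti).
Of the 7 differences, 5 transitions and 2 transversions over 31 sites: P = 5/31 = 0.161290, Q = 2/31 = 0.064516.
d = −0.5·ln(0.612904) − 0.25·ln(0.870968) = −0.5·(-0.489547) − 0.25·(-0.138150) = 0.2793.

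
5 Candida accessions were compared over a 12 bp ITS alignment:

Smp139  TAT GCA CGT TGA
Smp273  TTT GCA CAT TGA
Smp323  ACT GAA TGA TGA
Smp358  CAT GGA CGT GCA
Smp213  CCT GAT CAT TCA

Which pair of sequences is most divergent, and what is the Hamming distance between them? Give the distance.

Pairwise Hamming distances:
  Smp139 vs Smp273: 2
  Smp139 vs Smp323: 5
  Smp139 vs Smp358: 4
  Smp139 vs Smp213: 6
  Smp273 vs Smp323: 6
  Smp273 vs Smp358: 6
  Smp273 vs Smp213: 5
  Smp323 vs Smp358: 7
  Smp323 vs Smp213: 6
  Smp358 vs Smp213: 5
The largest is 7, between Smp323 and Smp358.

7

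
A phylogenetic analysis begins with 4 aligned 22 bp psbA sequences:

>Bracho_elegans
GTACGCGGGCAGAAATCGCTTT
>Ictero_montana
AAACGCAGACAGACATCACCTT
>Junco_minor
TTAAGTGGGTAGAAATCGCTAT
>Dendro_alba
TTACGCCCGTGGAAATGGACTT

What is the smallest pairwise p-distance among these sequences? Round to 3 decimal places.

Pairwise Hamming distances:
  Bracho_elegans vs Ictero_montana: 7
  Bracho_elegans vs Junco_minor: 5
  Bracho_elegans vs Dendro_alba: 8
  Ictero_montana vs Junco_minor: 11
  Ictero_montana vs Dendro_alba: 11
  Junco_minor vs Dendro_alba: 9
The smallest is 5 mismatches, between Bracho_elegans and Junco_minor; p = 5/22 = 0.227.

0.227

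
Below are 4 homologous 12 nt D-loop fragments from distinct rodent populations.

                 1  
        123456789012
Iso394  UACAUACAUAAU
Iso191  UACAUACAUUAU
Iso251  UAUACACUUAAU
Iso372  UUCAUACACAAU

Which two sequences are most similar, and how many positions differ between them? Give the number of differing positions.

Pairwise Hamming distances:
  Iso394 vs Iso191: 1
  Iso394 vs Iso251: 3
  Iso394 vs Iso372: 2
  Iso191 vs Iso251: 4
  Iso191 vs Iso372: 3
  Iso251 vs Iso372: 5
The smallest is 1, between Iso394 and Iso191.

1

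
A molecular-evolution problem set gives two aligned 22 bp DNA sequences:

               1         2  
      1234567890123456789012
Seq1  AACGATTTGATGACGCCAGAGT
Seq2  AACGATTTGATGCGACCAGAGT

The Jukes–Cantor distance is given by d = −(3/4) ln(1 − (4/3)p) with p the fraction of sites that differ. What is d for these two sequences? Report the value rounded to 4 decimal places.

0.1505

Mismatches occur at site 13 (A/C), site 14 (C/G), site 15 (G/A).
p = 3/22 = 0.136364.
d = −0.75 · ln(1 − (4/3)·0.136364) = −0.75 · ln(0.818181) = −0.75 · (-0.200672) = 0.1505.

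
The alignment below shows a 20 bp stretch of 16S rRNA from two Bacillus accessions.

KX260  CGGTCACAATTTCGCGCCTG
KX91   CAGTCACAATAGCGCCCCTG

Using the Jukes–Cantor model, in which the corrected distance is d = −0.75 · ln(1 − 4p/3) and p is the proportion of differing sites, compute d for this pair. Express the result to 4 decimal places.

0.2326

Mismatches occur at site 2 (G→A), site 11 (T→A), site 12 (T→G), site 16 (G→C).
p = 4/20 = 0.200000.
d = −0.75 · ln(1 − (4/3)·0.200000) = −0.75 · ln(0.733333) = −0.75 · (-0.310155) = 0.2326.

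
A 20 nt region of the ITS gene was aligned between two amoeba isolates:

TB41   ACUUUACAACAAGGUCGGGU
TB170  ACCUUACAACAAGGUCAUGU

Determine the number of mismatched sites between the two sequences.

The sequences differ at positions 3 (U/C), 17 (G/A), 18 (G/U).
That gives 3 mismatches out of 20 aligned sites, so the Hamming distance is 3.

3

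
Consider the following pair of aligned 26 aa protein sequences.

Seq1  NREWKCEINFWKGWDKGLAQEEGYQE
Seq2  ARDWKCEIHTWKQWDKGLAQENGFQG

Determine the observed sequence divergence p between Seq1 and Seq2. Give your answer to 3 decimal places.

Mismatches occur at site 1 (N/A), site 3 (E/D), site 9 (N/H), site 10 (F/T), site 13 (G/Q), site 22 (E/N), site 24 (Y/F), site 26 (E/G).
There are 8 differences over 26 sites, so p = 8/26 = 0.308.

0.308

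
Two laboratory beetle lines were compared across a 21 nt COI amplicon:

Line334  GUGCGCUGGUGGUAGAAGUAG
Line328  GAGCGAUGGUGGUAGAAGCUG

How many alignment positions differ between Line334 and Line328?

4

Differing sites — 2:U/A; 6:C/A; 19:U/C; 20:A/U.
That gives 4 mismatches out of 21 aligned sites, so the Hamming distance is 4.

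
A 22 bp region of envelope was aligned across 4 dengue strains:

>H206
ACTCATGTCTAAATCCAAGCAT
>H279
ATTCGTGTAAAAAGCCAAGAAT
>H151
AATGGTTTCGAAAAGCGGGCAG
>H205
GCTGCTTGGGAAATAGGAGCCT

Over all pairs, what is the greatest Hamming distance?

14

Pairwise Hamming distances:
  H206 vs H279: 6
  H206 vs H151: 10
  H206 vs H205: 11
  H279 vs H151: 11
  H279 vs H205: 14
  H151 vs H205: 11
The largest is 14, between H279 and H205.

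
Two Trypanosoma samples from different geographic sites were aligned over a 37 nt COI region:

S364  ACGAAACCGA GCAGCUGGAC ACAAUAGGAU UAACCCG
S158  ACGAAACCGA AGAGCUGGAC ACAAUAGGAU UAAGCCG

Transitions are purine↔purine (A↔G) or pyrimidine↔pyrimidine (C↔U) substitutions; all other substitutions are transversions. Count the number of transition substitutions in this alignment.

Mismatches occur at site 11 (G↔A, transition), site 12 (C↔G, transversion), site 34 (C↔G, transversion).
Of the 3 differences, 1 transition and 2 transversions, so the answer is 1.

1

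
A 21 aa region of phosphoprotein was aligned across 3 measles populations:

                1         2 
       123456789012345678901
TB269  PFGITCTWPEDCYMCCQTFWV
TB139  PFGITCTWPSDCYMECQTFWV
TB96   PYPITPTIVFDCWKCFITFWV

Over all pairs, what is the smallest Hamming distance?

Pairwise Hamming distances:
  TB269 vs TB139: 2
  TB269 vs TB96: 10
  TB139 vs TB96: 11
The smallest is 2, between TB269 and TB139.

2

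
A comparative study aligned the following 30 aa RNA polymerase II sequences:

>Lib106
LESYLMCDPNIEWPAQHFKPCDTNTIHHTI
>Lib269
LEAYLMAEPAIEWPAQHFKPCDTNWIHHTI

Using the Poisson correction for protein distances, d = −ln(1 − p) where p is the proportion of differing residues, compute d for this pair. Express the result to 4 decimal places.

Differing sites — 3:S/A; 7:C/A; 8:D/E; 10:N/A; 25:T/W.
p = 5/30 = 0.166667.
d = −ln(1 − 0.166667) = −ln(0.833333) = 0.1823.

0.1823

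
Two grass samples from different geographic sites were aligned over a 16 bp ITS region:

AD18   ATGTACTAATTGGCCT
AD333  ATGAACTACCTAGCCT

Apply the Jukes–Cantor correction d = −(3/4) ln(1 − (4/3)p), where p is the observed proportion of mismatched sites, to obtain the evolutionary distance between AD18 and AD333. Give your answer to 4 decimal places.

0.3041

Differing sites — 4:T/A; 9:A/C; 10:T/C; 12:G/A.
p = 4/16 = 0.250000.
d = −0.75 · ln(1 − (4/3)·0.250000) = −0.75 · ln(0.666667) = −0.75 · (-0.405465) = 0.3041.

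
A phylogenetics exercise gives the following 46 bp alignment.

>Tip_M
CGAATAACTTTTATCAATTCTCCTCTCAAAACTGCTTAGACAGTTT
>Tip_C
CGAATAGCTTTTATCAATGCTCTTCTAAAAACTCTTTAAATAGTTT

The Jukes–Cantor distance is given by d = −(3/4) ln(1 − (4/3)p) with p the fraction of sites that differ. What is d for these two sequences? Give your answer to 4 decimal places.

Mismatches occur at site 7 (A/G), site 19 (T/G), site 23 (C/T), site 27 (C/A), site 34 (G/C), site 35 (C/T), site 39 (G/A), site 41 (C/T).
p = 8/46 = 0.173913.
d = −0.75 · ln(1 − (4/3)·0.173913) = −0.75 · ln(0.768116) = −0.75 · (-0.263815) = 0.1979.

0.1979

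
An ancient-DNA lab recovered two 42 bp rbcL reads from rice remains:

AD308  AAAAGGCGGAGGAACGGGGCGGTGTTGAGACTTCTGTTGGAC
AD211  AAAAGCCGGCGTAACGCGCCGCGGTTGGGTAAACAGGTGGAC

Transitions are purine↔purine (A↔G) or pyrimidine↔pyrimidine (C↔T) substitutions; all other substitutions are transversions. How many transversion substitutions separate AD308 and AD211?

The sequences differ at positions 6 (G/C, transversion), 10 (A/C, transversion), 12 (G/T, transversion), 17 (G/C, transversion), 19 (G/C, transversion), 22 (G/C, transversion), 23 (T/G, transversion), 28 (A/G, transition), 30 (A/T, transversion), 31 (C/A, transversion), 32 (T/A, transversion), 33 (T/A, transversion), 35 (T/A, transversion), 37 (T/G, transversion).
Of the 14 differences, 1 transition and 13 transversions, so the answer is 13.

13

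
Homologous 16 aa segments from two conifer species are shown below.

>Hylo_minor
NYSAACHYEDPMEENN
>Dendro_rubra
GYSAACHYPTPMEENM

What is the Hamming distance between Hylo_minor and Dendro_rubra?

Differing sites — 1:N/G; 9:E/P; 10:D/T; 16:N/M.
That gives 4 mismatches out of 16 aligned sites, so the Hamming distance is 4.

4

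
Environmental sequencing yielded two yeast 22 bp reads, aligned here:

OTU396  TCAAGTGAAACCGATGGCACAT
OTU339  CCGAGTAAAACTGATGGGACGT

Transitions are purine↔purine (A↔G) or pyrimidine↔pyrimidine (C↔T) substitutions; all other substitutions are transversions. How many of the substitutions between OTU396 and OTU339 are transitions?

5

The sequences differ at positions 1 (T/C, transition), 3 (A/G, transition), 7 (G/A, transition), 12 (C/T, transition), 18 (C/G, transversion), 21 (A/G, transition).
Of the 6 differences, 5 transitions and 1 transversion, so the answer is 5.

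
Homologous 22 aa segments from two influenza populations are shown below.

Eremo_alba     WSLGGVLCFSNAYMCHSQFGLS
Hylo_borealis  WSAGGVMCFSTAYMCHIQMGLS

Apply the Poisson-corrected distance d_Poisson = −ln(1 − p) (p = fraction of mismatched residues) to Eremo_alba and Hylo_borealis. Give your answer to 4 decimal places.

Differing sites — 3:L/A; 7:L/M; 11:N/T; 17:S/I; 19:F/M.
p = 5/22 = 0.227273.
d = −ln(1 − 0.227273) = −ln(0.772727) = 0.2578.

0.2578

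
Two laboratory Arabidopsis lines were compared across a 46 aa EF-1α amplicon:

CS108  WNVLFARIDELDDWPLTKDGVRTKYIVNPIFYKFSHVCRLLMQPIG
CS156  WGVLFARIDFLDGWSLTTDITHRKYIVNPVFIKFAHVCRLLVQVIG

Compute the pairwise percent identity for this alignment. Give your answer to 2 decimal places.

69.57%

Mismatches occur at site 2 (N/G), site 10 (E/F), site 13 (D/G), site 15 (P/S), site 18 (K/T), site 20 (G/I), site 21 (V/T), site 22 (R/H), site 23 (T/R), site 30 (I/V), site 32 (Y/I), site 35 (S/A), site 42 (M/V), site 44 (P/V).
32 of the 46 sites match, so the percent identity is 32/46 × 100 = 69.57%.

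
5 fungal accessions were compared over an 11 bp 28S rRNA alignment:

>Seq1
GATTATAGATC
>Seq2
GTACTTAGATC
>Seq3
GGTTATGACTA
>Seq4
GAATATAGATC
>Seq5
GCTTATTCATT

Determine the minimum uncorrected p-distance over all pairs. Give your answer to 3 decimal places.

0.091

Pairwise Hamming distances:
  Seq1 vs Seq2: 4
  Seq1 vs Seq3: 5
  Seq1 vs Seq4: 1
  Seq1 vs Seq5: 4
  Seq2 vs Seq3: 8
  Seq2 vs Seq4: 3
  Seq2 vs Seq5: 7
  Seq3 vs Seq4: 6
  Seq3 vs Seq5: 5
  Seq4 vs Seq5: 5
The smallest is 1 mismatch, between Seq1 and Seq4; p = 1/11 = 0.091.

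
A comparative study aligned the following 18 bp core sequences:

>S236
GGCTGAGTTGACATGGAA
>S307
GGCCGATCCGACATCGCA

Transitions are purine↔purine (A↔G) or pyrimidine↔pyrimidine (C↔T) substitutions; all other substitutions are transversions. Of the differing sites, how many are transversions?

Mismatches occur at site 4 (T→C, transition), site 7 (G→T, transversion), site 8 (T→C, transition), site 9 (T→C, transition), site 15 (G→C, transversion), site 17 (A→C, transversion).
Of the 6 differences, 3 transitions and 3 transversions, so the answer is 3.

3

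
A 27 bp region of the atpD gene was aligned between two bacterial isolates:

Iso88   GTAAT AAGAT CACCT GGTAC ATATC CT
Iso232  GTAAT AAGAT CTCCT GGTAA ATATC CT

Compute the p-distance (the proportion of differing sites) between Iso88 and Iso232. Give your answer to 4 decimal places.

0.0741

Differing sites — 12:A/T; 20:C/A.
There are 2 differences over 27 sites, so p = 2/27 = 0.0741.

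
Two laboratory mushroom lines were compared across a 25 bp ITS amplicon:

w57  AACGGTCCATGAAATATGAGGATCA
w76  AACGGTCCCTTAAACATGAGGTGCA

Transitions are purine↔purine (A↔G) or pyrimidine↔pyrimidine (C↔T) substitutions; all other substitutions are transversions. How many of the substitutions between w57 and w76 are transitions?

The sequences differ at positions 9 (A/C, transversion), 11 (G/T, transversion), 15 (T/C, transition), 22 (A/T, transversion), 23 (T/G, transversion).
Of the 5 differences, 1 transition and 4 transversions, so the answer is 1.

1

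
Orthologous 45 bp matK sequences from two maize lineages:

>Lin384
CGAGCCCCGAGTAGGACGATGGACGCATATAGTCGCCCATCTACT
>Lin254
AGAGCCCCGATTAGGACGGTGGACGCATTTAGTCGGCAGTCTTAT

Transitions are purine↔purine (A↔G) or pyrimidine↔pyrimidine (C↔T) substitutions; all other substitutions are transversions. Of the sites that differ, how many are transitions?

The sequences differ at positions 1 (C/A, transversion), 11 (G/T, transversion), 19 (A/G, transition), 29 (A/T, transversion), 36 (C/G, transversion), 38 (C/A, transversion), 39 (A/G, transition), 43 (A/T, transversion), 44 (C/A, transversion).
Of the 9 differences, 2 transitions and 7 transversions, so the answer is 2.

2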